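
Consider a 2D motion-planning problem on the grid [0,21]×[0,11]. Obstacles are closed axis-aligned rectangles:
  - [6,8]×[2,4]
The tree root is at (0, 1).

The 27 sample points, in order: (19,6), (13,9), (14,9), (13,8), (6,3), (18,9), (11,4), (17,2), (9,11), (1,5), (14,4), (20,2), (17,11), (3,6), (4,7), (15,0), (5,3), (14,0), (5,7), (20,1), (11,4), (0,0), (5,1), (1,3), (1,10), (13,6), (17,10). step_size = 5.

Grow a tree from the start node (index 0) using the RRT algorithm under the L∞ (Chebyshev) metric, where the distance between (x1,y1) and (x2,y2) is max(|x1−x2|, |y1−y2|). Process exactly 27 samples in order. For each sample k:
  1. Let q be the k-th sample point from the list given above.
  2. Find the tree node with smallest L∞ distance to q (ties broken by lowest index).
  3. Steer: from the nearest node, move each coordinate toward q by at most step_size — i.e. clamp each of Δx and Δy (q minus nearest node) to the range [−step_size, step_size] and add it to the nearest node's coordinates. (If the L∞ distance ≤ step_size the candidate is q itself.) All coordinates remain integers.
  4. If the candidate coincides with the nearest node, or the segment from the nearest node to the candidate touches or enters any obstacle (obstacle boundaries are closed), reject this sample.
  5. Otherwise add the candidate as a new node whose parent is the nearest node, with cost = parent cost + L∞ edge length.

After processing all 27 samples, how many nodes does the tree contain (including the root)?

Node count: 26

1. q=(19,6) nearest=0 d=19 new=(5,6) → add node 1 parent=0 cost=5
2. q=(13,9) nearest=1 d=8 new=(10,9) → add node 2 parent=1 cost=10
3. q=(14,9) nearest=2 d=4 new=(14,9) → add node 3 parent=2 cost=14
4. q=(13,8) nearest=3 d=1 new=(13,8) → add node 4 parent=3 cost=15
5. q=(6,3) nearest=1 d=3 new=(6,3) → blocked by [6,8]×[2,4], reject
6. q=(18,9) nearest=3 d=4 new=(18,9) → add node 5 parent=3 cost=18
7. q=(11,4) nearest=4 d=4 new=(11,4) → add node 6 parent=4 cost=19
8. q=(17,2) nearest=4 d=6 new=(17,3) → add node 7 parent=4 cost=20
9. q=(9,11) nearest=2 d=2 new=(9,11) → add node 8 parent=2 cost=12
10. q=(1,5) nearest=0 d=4 new=(1,5) → add node 9 parent=0 cost=4
11. q=(14,4) nearest=6 d=3 new=(14,4) → add node 10 parent=6 cost=22
12. q=(20,2) nearest=7 d=3 new=(20,2) → add node 11 parent=7 cost=23
13. q=(17,11) nearest=5 d=2 new=(17,11) → add node 12 parent=5 cost=20
14. q=(3,6) nearest=1 d=2 new=(3,6) → add node 13 parent=1 cost=7
15. q=(4,7) nearest=1 d=1 new=(4,7) → add node 14 parent=1 cost=6
16. q=(15,0) nearest=7 d=3 new=(15,0) → add node 15 parent=7 cost=23
17. q=(5,3) nearest=1 d=3 new=(5,3) → add node 16 parent=1 cost=8
18. q=(14,0) nearest=15 d=1 new=(14,0) → add node 17 parent=15 cost=24
19. q=(5,7) nearest=1 d=1 new=(5,7) → add node 18 parent=1 cost=6
20. q=(20,1) nearest=11 d=1 new=(20,1) → add node 19 parent=11 cost=24
21. q=(11,4) nearest=6 d=0 → coincident, reject
22. q=(0,0) nearest=0 d=1 new=(0,0) → add node 20 parent=0 cost=1
23. q=(5,1) nearest=16 d=2 new=(5,1) → add node 21 parent=16 cost=10
24. q=(1,3) nearest=0 d=2 new=(1,3) → add node 22 parent=0 cost=2
25. q=(1,10) nearest=14 d=3 new=(1,10) → add node 23 parent=14 cost=9
26. q=(13,6) nearest=4 d=2 new=(13,6) → add node 24 parent=4 cost=17
27. q=(17,10) nearest=5 d=1 new=(17,10) → add node 25 parent=5 cost=19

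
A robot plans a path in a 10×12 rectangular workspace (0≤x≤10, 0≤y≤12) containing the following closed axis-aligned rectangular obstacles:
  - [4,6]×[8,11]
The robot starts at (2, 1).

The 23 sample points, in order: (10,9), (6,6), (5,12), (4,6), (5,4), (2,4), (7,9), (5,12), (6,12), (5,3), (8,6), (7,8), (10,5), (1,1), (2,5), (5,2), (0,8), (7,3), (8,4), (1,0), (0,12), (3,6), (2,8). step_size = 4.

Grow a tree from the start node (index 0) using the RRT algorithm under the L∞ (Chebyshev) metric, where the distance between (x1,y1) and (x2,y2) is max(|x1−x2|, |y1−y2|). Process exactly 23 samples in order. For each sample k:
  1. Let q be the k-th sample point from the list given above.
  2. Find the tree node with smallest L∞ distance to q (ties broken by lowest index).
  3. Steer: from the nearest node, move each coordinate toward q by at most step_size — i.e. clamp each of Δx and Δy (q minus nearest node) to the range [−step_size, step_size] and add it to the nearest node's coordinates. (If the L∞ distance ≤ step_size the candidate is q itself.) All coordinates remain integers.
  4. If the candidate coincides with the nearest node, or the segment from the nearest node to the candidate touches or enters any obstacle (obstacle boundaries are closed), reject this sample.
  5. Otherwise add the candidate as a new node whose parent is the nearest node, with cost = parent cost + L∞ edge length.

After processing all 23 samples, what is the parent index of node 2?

1. q=(10,9) nearest=0 d=8 new=(6,5) → add node 1 parent=0 cost=4
2. q=(6,6) nearest=1 d=1 new=(6,6) → add node 2 parent=1 cost=5
3. q=(5,12) nearest=2 d=6 new=(5,10) → blocked by [4,6]×[8,11], reject
4. q=(4,6) nearest=1 d=2 new=(4,6) → add node 3 parent=1 cost=6
5. q=(5,4) nearest=1 d=1 new=(5,4) → add node 4 parent=1 cost=5
6. q=(2,4) nearest=3 d=2 new=(2,4) → add node 5 parent=3 cost=8
7. q=(7,9) nearest=2 d=3 new=(7,9) → add node 6 parent=2 cost=8
8. q=(5,12) nearest=6 d=3 new=(5,12) → blocked by [4,6]×[8,11], reject
9. q=(6,12) nearest=6 d=3 new=(6,12) → add node 7 parent=6 cost=11
10. q=(5,3) nearest=4 d=1 new=(5,3) → add node 8 parent=4 cost=6
11. q=(8,6) nearest=1 d=2 new=(8,6) → add node 9 parent=1 cost=6
12. q=(7,8) nearest=6 d=1 new=(7,8) → add node 10 parent=6 cost=9
13. q=(10,5) nearest=9 d=2 new=(10,5) → add node 11 parent=9 cost=8
14. q=(1,1) nearest=0 d=1 new=(1,1) → add node 12 parent=0 cost=1
15. q=(2,5) nearest=5 d=1 new=(2,5) → add node 13 parent=5 cost=9
16. q=(5,2) nearest=8 d=1 new=(5,2) → add node 14 parent=8 cost=7
17. q=(0,8) nearest=13 d=3 new=(0,8) → add node 15 parent=13 cost=12
18. q=(7,3) nearest=1 d=2 new=(7,3) → add node 16 parent=1 cost=6
19. q=(8,4) nearest=16 d=1 new=(8,4) → add node 17 parent=16 cost=7
20. q=(1,0) nearest=0 d=1 new=(1,0) → add node 18 parent=0 cost=1
21. q=(0,12) nearest=15 d=4 new=(0,12) → add node 19 parent=15 cost=16
22. q=(3,6) nearest=3 d=1 new=(3,6) → add node 20 parent=3 cost=7
23. q=(2,8) nearest=3 d=2 new=(2,8) → add node 21 parent=3 cost=8

Parent of node 2: 1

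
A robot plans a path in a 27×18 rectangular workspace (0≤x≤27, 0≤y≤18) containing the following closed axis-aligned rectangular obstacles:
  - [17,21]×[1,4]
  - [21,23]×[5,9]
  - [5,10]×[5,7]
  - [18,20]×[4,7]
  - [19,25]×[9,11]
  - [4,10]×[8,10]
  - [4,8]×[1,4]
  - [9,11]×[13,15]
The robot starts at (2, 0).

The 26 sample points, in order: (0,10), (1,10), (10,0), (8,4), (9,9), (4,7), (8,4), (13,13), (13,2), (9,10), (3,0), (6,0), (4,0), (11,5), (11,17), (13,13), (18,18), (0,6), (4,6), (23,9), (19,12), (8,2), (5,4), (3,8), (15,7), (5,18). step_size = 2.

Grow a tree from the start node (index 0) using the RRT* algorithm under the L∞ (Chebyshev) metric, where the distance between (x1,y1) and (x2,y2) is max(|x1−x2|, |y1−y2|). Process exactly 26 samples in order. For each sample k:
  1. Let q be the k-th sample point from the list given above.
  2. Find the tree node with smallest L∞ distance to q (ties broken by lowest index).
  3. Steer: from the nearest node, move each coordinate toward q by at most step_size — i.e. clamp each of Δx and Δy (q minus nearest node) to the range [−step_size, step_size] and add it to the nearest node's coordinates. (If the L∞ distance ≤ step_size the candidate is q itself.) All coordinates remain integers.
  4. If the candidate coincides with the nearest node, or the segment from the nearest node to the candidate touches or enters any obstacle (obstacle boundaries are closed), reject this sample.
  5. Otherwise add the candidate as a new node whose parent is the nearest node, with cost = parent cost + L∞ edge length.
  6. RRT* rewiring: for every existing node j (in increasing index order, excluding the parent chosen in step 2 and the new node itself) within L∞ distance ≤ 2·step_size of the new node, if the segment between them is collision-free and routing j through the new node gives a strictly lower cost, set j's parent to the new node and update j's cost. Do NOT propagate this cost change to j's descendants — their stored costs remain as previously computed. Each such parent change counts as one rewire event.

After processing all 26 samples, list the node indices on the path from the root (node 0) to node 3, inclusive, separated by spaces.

Path: 0 3

1. q=(0,10) nearest=0 d=10 new=(0,2) → add node 1 parent=0 cost=2
2. q=(1,10) nearest=1 d=8 new=(1,4) → add node 2 parent=1 cost=4
3. q=(10,0) nearest=0 d=8 new=(4,0) → add node 3 parent=0 cost=2
4. q=(8,4) nearest=3 d=4 new=(6,2) → blocked by [4,8]×[1,4], reject
5. q=(9,9) nearest=2 d=8 new=(3,6) → add node 4 parent=2 cost=6
6. q=(4,7) nearest=4 d=1 new=(4,7) → add node 5 parent=4 cost=7
7. q=(8,4) nearest=3 d=4 new=(6,2) → blocked by [4,8]×[1,4], reject
8. q=(13,13) nearest=5 d=9 new=(6,9) → blocked by [4,10]×[8,10], reject
9. q=(13,2) nearest=3 d=9 new=(6,2) → blocked by [4,8]×[1,4], reject
10. q=(9,10) nearest=5 d=5 new=(6,9) → blocked by [4,10]×[8,10], reject
11. q=(3,0) nearest=0 d=1 new=(3,0) → add node 6 parent=0 cost=1
12. q=(6,0) nearest=3 d=2 new=(6,0) → add node 7 parent=3 cost=4
13. q=(4,0) nearest=3 d=0 → coincident, reject
14. q=(11,5) nearest=7 d=5 new=(8,2) → blocked by [4,8]×[1,4], reject
15. q=(11,17) nearest=5 d=10 new=(6,9) → blocked by [4,10]×[8,10], reject
16. q=(13,13) nearest=5 d=9 new=(6,9) → blocked by [4,10]×[8,10], reject
17. q=(18,18) nearest=5 d=14 new=(6,9) → blocked by [4,10]×[8,10], reject
18. q=(0,6) nearest=2 d=2 new=(0,6) → add node 8 parent=2 cost=6
19. q=(4,6) nearest=4 d=1 new=(4,6) → add node 9 parent=4 cost=7
20. q=(23,9) nearest=7 d=17 new=(8,2) → blocked by [4,8]×[1,4], reject
21. q=(19,12) nearest=7 d=13 new=(8,2) → blocked by [4,8]×[1,4], reject
22. q=(8,2) nearest=7 d=2 new=(8,2) → blocked by [4,8]×[1,4], reject
23. q=(5,4) nearest=4 d=2 new=(5,4) → blocked by [4,8]×[1,4], reject
24. q=(3,8) nearest=5 d=1 new=(3,8) → add node 10 parent=5 cost=8
25. q=(15,7) nearest=7 d=9 new=(8,2) → blocked by [4,8]×[1,4], reject
26. q=(5,18) nearest=10 d=10 new=(5,10) → blocked by [4,10]×[8,10], reject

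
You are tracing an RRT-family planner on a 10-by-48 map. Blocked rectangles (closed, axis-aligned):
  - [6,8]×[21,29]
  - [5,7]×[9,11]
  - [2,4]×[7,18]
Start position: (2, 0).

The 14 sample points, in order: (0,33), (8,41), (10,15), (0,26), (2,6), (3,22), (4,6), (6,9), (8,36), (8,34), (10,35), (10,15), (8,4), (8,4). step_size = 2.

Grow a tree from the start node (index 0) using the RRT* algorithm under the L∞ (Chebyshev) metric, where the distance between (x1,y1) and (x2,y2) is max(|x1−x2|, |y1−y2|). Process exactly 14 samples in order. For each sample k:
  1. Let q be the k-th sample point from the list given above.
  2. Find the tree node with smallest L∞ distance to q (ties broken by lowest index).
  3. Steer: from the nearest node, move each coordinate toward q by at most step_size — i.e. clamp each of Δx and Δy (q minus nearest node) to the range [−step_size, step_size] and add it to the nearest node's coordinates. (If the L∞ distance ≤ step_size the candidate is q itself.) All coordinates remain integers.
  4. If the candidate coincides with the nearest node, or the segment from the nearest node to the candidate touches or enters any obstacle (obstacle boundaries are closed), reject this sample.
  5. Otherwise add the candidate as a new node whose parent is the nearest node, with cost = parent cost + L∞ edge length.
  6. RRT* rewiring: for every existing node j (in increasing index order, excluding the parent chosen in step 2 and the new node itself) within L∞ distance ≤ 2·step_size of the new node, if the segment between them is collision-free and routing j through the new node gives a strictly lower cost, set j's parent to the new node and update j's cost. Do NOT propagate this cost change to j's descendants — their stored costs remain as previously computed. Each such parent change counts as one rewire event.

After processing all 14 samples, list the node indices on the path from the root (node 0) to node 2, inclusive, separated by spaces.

1. q=(0,33) nearest=0 d=33 new=(0,2) → add node 1 parent=0 cost=2
2. q=(8,41) nearest=1 d=39 new=(2,4) → add node 2 parent=1 cost=4
3. q=(10,15) nearest=2 d=11 new=(4,6) → add node 3 parent=2 cost=6
4. q=(0,26) nearest=3 d=20 new=(2,8) → blocked by [2,4]×[7,18], reject
5. q=(2,6) nearest=2 d=2 new=(2,6) → add node 4 parent=2 cost=6
6. q=(3,22) nearest=3 d=16 new=(3,8) → blocked by [2,4]×[7,18], reject
7. q=(4,6) nearest=3 d=0 → coincident, reject
8. q=(6,9) nearest=3 d=3 new=(6,8) → add node 5 parent=3 cost=8
9. q=(8,36) nearest=5 d=28 new=(8,10) → blocked by [5,7]×[9,11], reject
10. q=(8,34) nearest=5 d=26 new=(8,10) → blocked by [5,7]×[9,11], reject
11. q=(10,35) nearest=5 d=27 new=(8,10) → blocked by [5,7]×[9,11], reject
12. q=(10,15) nearest=5 d=7 new=(8,10) → blocked by [5,7]×[9,11], reject
13. q=(8,4) nearest=3 d=4 new=(6,4) → add node 6 parent=3 cost=8
14. q=(8,4) nearest=6 d=2 new=(8,4) → add node 7 parent=6 cost=10

Path: 0 1 2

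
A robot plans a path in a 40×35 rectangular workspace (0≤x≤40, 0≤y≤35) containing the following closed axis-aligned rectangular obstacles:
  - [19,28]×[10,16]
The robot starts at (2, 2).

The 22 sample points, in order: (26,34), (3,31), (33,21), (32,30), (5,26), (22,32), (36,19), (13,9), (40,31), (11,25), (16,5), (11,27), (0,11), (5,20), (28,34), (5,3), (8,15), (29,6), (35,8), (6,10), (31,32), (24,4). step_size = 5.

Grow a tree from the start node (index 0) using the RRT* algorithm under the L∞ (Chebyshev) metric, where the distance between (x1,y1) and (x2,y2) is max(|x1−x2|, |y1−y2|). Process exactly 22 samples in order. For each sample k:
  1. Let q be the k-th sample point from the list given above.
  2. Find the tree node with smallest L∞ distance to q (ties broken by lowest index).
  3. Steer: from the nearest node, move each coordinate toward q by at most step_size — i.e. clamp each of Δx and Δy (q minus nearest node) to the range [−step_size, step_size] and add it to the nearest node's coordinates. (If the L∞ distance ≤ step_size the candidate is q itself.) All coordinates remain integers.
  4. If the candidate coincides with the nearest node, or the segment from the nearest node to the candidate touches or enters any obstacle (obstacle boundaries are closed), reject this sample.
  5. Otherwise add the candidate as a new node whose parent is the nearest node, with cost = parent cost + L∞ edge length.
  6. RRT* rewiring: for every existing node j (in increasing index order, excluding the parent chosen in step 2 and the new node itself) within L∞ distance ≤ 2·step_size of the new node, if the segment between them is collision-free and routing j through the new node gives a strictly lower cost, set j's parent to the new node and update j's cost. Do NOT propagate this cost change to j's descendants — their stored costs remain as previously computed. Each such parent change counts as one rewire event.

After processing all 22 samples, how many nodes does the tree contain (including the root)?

Node count: 21

1. q=(26,34) nearest=0 d=32 new=(7,7) → add node 1 parent=0 cost=5
2. q=(3,31) nearest=1 d=24 new=(3,12) → add node 2 parent=1 cost=10
3. q=(33,21) nearest=1 d=26 new=(12,12) → add node 3 parent=1 cost=10
4. q=(32,30) nearest=3 d=20 new=(17,17) → add node 4 parent=3 cost=15
5. q=(5,26) nearest=4 d=12 new=(12,22) → add node 5 parent=4 cost=20
6. q=(22,32) nearest=5 d=10 new=(17,27) → add node 6 parent=5 cost=25
7. q=(36,19) nearest=4 d=19 new=(22,19) → add node 7 parent=4 cost=20
8. q=(13,9) nearest=3 d=3 new=(13,9) → add node 8 parent=3 cost=13
9. q=(40,31) nearest=7 d=18 new=(27,24) → add node 9 parent=7 cost=25
10. q=(11,25) nearest=5 d=3 new=(11,25) → add node 10 parent=5 cost=23
11. q=(16,5) nearest=8 d=4 new=(16,5) → add node 11 parent=8 cost=17
12. q=(11,27) nearest=10 d=2 new=(11,27) → add node 12 parent=10 cost=25
13. q=(0,11) nearest=2 d=3 new=(0,11) → add node 13 parent=2 cost=13
14. q=(5,20) nearest=10 d=6 new=(6,20) → add node 14 parent=10 cost=28
15. q=(28,34) nearest=9 d=10 new=(28,29) → add node 15 parent=9 cost=30
16. q=(5,3) nearest=0 d=3 new=(5,3) → add node 16 parent=0 cost=3; rewire 8→16 (11<13); rewire 13→16 (11<13)
17. q=(8,15) nearest=3 d=4 new=(8,15) → add node 17 parent=3 cost=14; rewire 14→17 (19<28)
18. q=(29,6) nearest=4 d=12 new=(22,12) → blocked by [19,28]×[10,16], reject
19. q=(35,8) nearest=7 d=13 new=(27,14) → blocked by [19,28]×[10,16], reject
20. q=(6,10) nearest=1 d=3 new=(6,10) → add node 18 parent=1 cost=8; rewire 14→18 (18<19); rewire 17→18 (13<14)
21. q=(31,32) nearest=15 d=3 new=(31,32) → add node 19 parent=15 cost=33
22. q=(24,4) nearest=11 d=8 new=(21,4) → add node 20 parent=11 cost=22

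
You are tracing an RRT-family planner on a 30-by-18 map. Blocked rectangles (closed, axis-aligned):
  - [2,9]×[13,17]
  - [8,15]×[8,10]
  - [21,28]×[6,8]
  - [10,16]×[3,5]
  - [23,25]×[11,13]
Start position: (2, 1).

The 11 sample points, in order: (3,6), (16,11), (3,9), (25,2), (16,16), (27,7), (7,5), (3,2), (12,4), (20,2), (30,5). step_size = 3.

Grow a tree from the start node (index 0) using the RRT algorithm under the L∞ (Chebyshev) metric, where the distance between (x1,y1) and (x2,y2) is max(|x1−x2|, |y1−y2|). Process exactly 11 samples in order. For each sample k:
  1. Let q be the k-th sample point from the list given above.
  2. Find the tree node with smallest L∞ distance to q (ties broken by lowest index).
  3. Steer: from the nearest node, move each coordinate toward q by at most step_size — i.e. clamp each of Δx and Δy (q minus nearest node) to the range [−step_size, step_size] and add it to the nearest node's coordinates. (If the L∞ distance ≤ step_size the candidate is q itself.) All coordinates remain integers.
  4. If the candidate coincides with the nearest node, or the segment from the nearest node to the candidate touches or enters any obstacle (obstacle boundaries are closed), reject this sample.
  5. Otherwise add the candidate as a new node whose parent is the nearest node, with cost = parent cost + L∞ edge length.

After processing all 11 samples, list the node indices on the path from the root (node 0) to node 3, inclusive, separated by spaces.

1. q=(3,6) nearest=0 d=5 new=(3,4) → add node 1 parent=0 cost=3
2. q=(16,11) nearest=1 d=13 new=(6,7) → add node 2 parent=1 cost=6
3. q=(3,9) nearest=2 d=3 new=(3,9) → add node 3 parent=2 cost=9
4. q=(25,2) nearest=2 d=19 new=(9,4) → add node 4 parent=2 cost=9
5. q=(16,16) nearest=2 d=10 new=(9,10) → blocked by [8,15]×[8,10], reject
6. q=(27,7) nearest=4 d=18 new=(12,7) → blocked by [10,16]×[3,5], reject
7. q=(7,5) nearest=2 d=2 new=(7,5) → add node 5 parent=2 cost=8
8. q=(3,2) nearest=0 d=1 new=(3,2) → add node 6 parent=0 cost=1
9. q=(12,4) nearest=4 d=3 new=(12,4) → blocked by [10,16]×[3,5], reject
10. q=(20,2) nearest=4 d=11 new=(12,2) → blocked by [10,16]×[3,5], reject
11. q=(30,5) nearest=4 d=21 new=(12,5) → blocked by [10,16]×[3,5], reject

Path: 0 1 2 3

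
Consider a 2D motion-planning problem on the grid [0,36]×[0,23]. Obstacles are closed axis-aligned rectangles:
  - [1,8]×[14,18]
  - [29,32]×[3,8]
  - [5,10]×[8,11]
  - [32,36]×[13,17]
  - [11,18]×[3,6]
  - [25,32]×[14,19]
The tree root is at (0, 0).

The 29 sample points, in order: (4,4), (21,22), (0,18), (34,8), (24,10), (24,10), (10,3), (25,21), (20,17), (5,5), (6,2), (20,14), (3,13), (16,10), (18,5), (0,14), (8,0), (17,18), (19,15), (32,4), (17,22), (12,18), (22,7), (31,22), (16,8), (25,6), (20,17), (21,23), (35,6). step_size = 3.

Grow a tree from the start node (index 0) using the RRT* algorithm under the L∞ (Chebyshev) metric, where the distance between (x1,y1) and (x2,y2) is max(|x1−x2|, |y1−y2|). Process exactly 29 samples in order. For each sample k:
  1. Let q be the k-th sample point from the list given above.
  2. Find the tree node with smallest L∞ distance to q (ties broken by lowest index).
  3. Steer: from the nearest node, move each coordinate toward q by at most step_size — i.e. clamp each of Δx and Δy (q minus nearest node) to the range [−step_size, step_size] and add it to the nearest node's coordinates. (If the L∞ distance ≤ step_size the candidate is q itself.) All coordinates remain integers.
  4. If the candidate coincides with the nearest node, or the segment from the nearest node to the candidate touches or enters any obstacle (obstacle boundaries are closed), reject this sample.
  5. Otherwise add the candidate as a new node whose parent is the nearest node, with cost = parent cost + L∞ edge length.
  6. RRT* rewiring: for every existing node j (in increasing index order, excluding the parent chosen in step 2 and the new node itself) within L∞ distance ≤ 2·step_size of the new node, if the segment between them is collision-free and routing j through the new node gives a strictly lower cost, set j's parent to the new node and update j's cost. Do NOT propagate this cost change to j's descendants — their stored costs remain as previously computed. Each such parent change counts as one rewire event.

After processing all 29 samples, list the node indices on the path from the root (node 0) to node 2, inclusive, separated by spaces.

1. q=(4,4) nearest=0 d=4 new=(3,3) → add node 1 parent=0 cost=3
2. q=(21,22) nearest=1 d=19 new=(6,6) → add node 2 parent=1 cost=6
3. q=(0,18) nearest=2 d=12 new=(3,9) → add node 3 parent=2 cost=9
4. q=(34,8) nearest=2 d=28 new=(9,8) → blocked by [5,10]×[8,11], reject
5. q=(24,10) nearest=2 d=18 new=(9,9) → blocked by [5,10]×[8,11], reject
6. q=(24,10) nearest=2 d=18 new=(9,9) → blocked by [5,10]×[8,11], reject
7. q=(10,3) nearest=2 d=4 new=(9,3) → add node 4 parent=2 cost=9
8. q=(25,21) nearest=4 d=18 new=(12,6) → blocked by [11,18]×[3,6], reject
9. q=(20,17) nearest=2 d=14 new=(9,9) → blocked by [5,10]×[8,11], reject
10. q=(5,5) nearest=2 d=1 new=(5,5) → add node 5 parent=2 cost=7
11. q=(6,2) nearest=1 d=3 new=(6,2) → add node 6 parent=1 cost=6
12. q=(20,14) nearest=4 d=11 new=(12,6) → blocked by [11,18]×[3,6], reject
13. q=(3,13) nearest=3 d=4 new=(3,12) → add node 7 parent=3 cost=12
14. q=(16,10) nearest=4 d=7 new=(12,6) → blocked by [11,18]×[3,6], reject
15. q=(18,5) nearest=4 d=9 new=(12,5) → blocked by [11,18]×[3,6], reject
16. q=(0,14) nearest=7 d=3 new=(0,14) → add node 8 parent=7 cost=15
17. q=(8,0) nearest=6 d=2 new=(8,0) → add node 9 parent=6 cost=8
18. q=(17,18) nearest=2 d=12 new=(9,9) → blocked by [5,10]×[8,11], reject
19. q=(19,15) nearest=4 d=12 new=(12,6) → blocked by [11,18]×[3,6], reject
20. q=(32,4) nearest=4 d=23 new=(12,4) → blocked by [11,18]×[3,6], reject
21. q=(17,22) nearest=3 d=14 new=(6,12) → blocked by [5,10]×[8,11], reject
22. q=(12,18) nearest=3 d=9 new=(6,12) → blocked by [5,10]×[8,11], reject
23. q=(22,7) nearest=4 d=13 new=(12,6) → blocked by [11,18]×[3,6], reject
24. q=(31,22) nearest=4 d=22 new=(12,6) → blocked by [11,18]×[3,6], reject
25. q=(16,8) nearest=4 d=7 new=(12,6) → blocked by [11,18]×[3,6], reject
26. q=(25,6) nearest=4 d=16 new=(12,6) → blocked by [11,18]×[3,6], reject
27. q=(20,17) nearest=2 d=14 new=(9,9) → blocked by [5,10]×[8,11], reject
28. q=(21,23) nearest=2 d=17 new=(9,9) → blocked by [5,10]×[8,11], reject
29. q=(35,6) nearest=4 d=26 new=(12,6) → blocked by [11,18]×[3,6], reject

Path: 0 1 2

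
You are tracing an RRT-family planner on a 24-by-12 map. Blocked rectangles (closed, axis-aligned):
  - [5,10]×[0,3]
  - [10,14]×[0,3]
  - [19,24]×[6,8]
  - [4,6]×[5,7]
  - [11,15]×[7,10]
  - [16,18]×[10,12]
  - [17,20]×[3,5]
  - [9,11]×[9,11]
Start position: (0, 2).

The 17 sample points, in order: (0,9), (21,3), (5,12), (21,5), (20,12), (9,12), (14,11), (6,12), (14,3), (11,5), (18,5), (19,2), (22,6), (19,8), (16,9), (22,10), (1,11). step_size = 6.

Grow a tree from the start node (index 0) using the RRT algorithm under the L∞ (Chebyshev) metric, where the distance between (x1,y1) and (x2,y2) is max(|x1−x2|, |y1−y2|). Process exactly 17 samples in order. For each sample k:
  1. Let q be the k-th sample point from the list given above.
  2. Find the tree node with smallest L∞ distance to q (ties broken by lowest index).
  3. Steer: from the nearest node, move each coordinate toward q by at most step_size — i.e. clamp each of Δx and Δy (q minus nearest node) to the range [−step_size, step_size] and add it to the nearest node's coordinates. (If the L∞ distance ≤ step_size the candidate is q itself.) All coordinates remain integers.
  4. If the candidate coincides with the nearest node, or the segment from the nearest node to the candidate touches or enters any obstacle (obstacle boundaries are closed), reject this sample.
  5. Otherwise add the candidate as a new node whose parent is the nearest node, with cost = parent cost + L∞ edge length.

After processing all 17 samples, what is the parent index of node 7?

1. q=(0,9) nearest=0 d=7 new=(0,8) → add node 1 parent=0 cost=6
2. q=(21,3) nearest=0 d=21 new=(6,3) → blocked by [5,10]×[0,3], reject
3. q=(5,12) nearest=1 d=5 new=(5,12) → add node 2 parent=1 cost=11
4. q=(21,5) nearest=2 d=16 new=(11,6) → add node 3 parent=2 cost=17
5. q=(20,12) nearest=3 d=9 new=(17,12) → blocked by [11,15]×[7,10], reject
6. q=(9,12) nearest=2 d=4 new=(9,12) → add node 4 parent=2 cost=15
7. q=(14,11) nearest=3 d=5 new=(14,11) → blocked by [11,15]×[7,10], reject
8. q=(6,12) nearest=2 d=1 new=(6,12) → add node 5 parent=2 cost=12
9. q=(14,3) nearest=3 d=3 new=(14,3) → blocked by [10,14]×[0,3], reject
10. q=(11,5) nearest=3 d=1 new=(11,5) → add node 6 parent=3 cost=18
11. q=(18,5) nearest=3 d=7 new=(17,5) → blocked by [17,20]×[3,5], reject
12. q=(19,2) nearest=3 d=8 new=(17,2) → add node 7 parent=3 cost=23
13. q=(22,6) nearest=7 d=5 new=(22,6) → blocked by [19,24]×[6,8], reject
14. q=(19,8) nearest=7 d=6 new=(19,8) → blocked by [19,24]×[6,8], reject
15. q=(16,9) nearest=3 d=5 new=(16,9) → blocked by [11,15]×[7,10], reject
16. q=(22,10) nearest=7 d=8 new=(22,8) → blocked by [19,24]×[6,8], reject
17. q=(1,11) nearest=1 d=3 new=(1,11) → add node 8 parent=1 cost=9

Parent of node 7: 3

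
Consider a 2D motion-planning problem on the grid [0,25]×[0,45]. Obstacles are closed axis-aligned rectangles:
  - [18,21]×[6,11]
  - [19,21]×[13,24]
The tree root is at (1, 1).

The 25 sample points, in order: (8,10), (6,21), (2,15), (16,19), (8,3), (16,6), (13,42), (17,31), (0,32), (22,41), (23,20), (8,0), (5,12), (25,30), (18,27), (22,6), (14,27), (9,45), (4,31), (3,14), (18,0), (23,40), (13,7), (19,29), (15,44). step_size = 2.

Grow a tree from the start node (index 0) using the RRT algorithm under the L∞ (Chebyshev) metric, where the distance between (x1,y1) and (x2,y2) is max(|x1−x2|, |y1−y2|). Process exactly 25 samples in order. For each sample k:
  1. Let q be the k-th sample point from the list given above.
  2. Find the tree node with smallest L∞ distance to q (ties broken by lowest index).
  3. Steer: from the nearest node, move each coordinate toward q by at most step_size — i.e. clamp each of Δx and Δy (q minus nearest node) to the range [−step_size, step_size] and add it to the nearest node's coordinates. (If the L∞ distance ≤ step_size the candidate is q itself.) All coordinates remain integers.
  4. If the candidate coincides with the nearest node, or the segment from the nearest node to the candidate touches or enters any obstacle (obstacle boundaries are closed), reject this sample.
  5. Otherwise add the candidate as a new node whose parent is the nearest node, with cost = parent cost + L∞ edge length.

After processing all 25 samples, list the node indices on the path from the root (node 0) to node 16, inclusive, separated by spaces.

1. q=(8,10) nearest=0 d=9 new=(3,3) → add node 1 parent=0 cost=2
2. q=(6,21) nearest=1 d=18 new=(5,5) → add node 2 parent=1 cost=4
3. q=(2,15) nearest=2 d=10 new=(3,7) → add node 3 parent=2 cost=6
4. q=(16,19) nearest=3 d=13 new=(5,9) → add node 4 parent=3 cost=8
5. q=(8,3) nearest=2 d=3 new=(7,3) → add node 5 parent=2 cost=6
6. q=(16,6) nearest=5 d=9 new=(9,5) → add node 6 parent=5 cost=8
7. q=(13,42) nearest=4 d=33 new=(7,11) → add node 7 parent=4 cost=10
8. q=(17,31) nearest=7 d=20 new=(9,13) → add node 8 parent=7 cost=12
9. q=(0,32) nearest=8 d=19 new=(7,15) → add node 9 parent=8 cost=14
10. q=(22,41) nearest=9 d=26 new=(9,17) → add node 10 parent=9 cost=16
11. q=(23,20) nearest=8 d=14 new=(11,15) → add node 11 parent=8 cost=14
12. q=(8,0) nearest=5 d=3 new=(8,1) → add node 12 parent=5 cost=8
13. q=(5,12) nearest=7 d=2 new=(5,12) → add node 13 parent=7 cost=12
14. q=(25,30) nearest=11 d=15 new=(13,17) → add node 14 parent=11 cost=16
15. q=(18,27) nearest=10 d=10 new=(11,19) → add node 15 parent=10 cost=18
16. q=(22,6) nearest=11 d=11 new=(13,13) → add node 16 parent=11 cost=16
17. q=(14,27) nearest=15 d=8 new=(13,21) → add node 17 parent=15 cost=20
18. q=(9,45) nearest=17 d=24 new=(11,23) → add node 18 parent=17 cost=22
19. q=(4,31) nearest=18 d=8 new=(9,25) → add node 19 parent=18 cost=24
20. q=(3,14) nearest=13 d=2 new=(3,14) → add node 20 parent=13 cost=14
21. q=(18,0) nearest=6 d=9 new=(11,3) → add node 21 parent=6 cost=10
22. q=(23,40) nearest=19 d=15 new=(11,27) → add node 22 parent=19 cost=26
23. q=(13,7) nearest=6 d=4 new=(11,7) → add node 23 parent=6 cost=10
24. q=(19,29) nearest=17 d=8 new=(15,23) → add node 24 parent=17 cost=22
25. q=(15,44) nearest=22 d=17 new=(13,29) → add node 25 parent=22 cost=28

Path: 0 1 2 3 4 7 8 11 16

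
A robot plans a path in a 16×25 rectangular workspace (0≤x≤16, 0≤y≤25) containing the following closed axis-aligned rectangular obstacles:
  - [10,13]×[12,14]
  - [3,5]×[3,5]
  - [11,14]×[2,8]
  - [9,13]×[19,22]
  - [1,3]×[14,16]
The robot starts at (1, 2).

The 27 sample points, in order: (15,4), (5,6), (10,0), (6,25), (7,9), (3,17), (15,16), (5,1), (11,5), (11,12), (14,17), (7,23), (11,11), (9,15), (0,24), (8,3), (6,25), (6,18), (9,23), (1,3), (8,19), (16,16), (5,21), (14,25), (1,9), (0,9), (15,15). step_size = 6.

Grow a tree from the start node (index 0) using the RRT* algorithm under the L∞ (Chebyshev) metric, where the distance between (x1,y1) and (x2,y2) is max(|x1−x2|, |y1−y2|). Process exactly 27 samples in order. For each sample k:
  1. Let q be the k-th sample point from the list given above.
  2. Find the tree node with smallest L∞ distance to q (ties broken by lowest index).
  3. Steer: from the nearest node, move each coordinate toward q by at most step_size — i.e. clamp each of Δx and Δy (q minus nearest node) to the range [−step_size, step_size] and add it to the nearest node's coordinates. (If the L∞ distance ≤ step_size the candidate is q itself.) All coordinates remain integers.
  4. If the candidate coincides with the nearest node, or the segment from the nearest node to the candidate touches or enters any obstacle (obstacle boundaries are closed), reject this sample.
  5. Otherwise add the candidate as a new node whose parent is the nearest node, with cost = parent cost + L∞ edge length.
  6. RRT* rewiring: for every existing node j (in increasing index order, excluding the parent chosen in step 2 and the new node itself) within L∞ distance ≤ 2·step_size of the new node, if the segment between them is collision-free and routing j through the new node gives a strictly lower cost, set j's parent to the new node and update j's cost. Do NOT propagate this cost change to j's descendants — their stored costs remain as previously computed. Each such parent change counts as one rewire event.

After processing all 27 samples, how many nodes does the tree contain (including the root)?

1. q=(15,4) nearest=0 d=14 new=(7,4) → blocked by [3,5]×[3,5], reject
2. q=(5,6) nearest=0 d=4 new=(5,6) → blocked by [3,5]×[3,5], reject
3. q=(10,0) nearest=0 d=9 new=(7,0) → add node 1 parent=0 cost=6
4. q=(6,25) nearest=0 d=23 new=(6,8) → blocked by [3,5]×[3,5], reject
5. q=(7,9) nearest=0 d=7 new=(7,8) → blocked by [3,5]×[3,5], reject
6. q=(3,17) nearest=0 d=15 new=(3,8) → add node 2 parent=0 cost=6
7. q=(15,16) nearest=2 d=12 new=(9,14) → add node 3 parent=2 cost=12
8. q=(5,1) nearest=1 d=2 new=(5,1) → add node 4 parent=1 cost=8
9. q=(11,5) nearest=1 d=5 new=(11,5) → blocked by [11,14]×[2,8], reject
10. q=(11,12) nearest=3 d=2 new=(11,12) → blocked by [10,13]×[12,14], reject
11. q=(14,17) nearest=3 d=5 new=(14,17) → add node 5 parent=3 cost=17
12. q=(7,23) nearest=5 d=7 new=(8,23) → blocked by [9,13]×[19,22], reject
13. q=(11,11) nearest=3 d=3 new=(11,11) → blocked by [10,13]×[12,14], reject
14. q=(9,15) nearest=3 d=1 new=(9,15) → add node 6 parent=3 cost=13
15. q=(0,24) nearest=6 d=9 new=(3,21) → add node 7 parent=6 cost=19
16. q=(8,3) nearest=1 d=3 new=(8,3) → add node 8 parent=1 cost=9
17. q=(6,25) nearest=7 d=4 new=(6,25) → add node 9 parent=7 cost=23
18. q=(6,18) nearest=6 d=3 new=(6,18) → add node 10 parent=6 cost=16
19. q=(9,23) nearest=9 d=3 new=(9,23) → add node 11 parent=9 cost=26
20. q=(1,3) nearest=0 d=1 new=(1,3) → add node 12 parent=0 cost=1; rewire 4→12 (5<8)
21. q=(8,19) nearest=10 d=2 new=(8,19) → add node 13 parent=10 cost=18; rewire 11→13 (22<26)
22. q=(16,16) nearest=5 d=2 new=(16,16) → add node 14 parent=5 cost=19
23. q=(5,21) nearest=7 d=2 new=(5,21) → add node 15 parent=7 cost=21
24. q=(14,25) nearest=11 d=5 new=(14,25) → add node 16 parent=11 cost=27
25. q=(1,9) nearest=2 d=2 new=(1,9) → add node 17 parent=2 cost=8
26. q=(0,9) nearest=17 d=1 new=(0,9) → add node 18 parent=17 cost=9
27. q=(15,15) nearest=14 d=1 new=(15,15) → add node 19 parent=14 cost=20

Node count: 20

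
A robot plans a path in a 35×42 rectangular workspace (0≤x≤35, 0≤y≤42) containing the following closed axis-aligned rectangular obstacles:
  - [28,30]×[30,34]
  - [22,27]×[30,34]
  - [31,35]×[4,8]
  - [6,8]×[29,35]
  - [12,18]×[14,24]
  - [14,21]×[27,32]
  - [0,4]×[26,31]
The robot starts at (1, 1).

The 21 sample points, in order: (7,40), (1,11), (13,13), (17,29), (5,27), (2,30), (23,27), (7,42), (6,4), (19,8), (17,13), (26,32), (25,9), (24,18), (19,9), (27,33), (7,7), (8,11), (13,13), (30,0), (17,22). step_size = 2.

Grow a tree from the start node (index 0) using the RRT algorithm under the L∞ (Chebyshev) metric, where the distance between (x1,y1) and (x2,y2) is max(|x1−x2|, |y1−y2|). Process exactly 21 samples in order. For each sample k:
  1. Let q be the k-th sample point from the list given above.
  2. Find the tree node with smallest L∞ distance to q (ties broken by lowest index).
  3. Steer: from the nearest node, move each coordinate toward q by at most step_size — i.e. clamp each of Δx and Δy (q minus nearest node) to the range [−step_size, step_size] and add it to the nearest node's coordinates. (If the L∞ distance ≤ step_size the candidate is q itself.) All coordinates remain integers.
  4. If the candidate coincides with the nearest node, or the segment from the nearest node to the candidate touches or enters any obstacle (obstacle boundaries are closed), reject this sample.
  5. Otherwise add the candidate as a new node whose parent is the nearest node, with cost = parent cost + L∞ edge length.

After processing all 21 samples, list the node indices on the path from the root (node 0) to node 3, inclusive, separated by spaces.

1. q=(7,40) nearest=0 d=39 new=(3,3) → add node 1 parent=0 cost=2
2. q=(1,11) nearest=1 d=8 new=(1,5) → add node 2 parent=1 cost=4
3. q=(13,13) nearest=1 d=10 new=(5,5) → add node 3 parent=1 cost=4
4. q=(17,29) nearest=2 d=24 new=(3,7) → add node 4 parent=2 cost=6
5. q=(5,27) nearest=4 d=20 new=(5,9) → add node 5 parent=4 cost=8
6. q=(2,30) nearest=5 d=21 new=(3,11) → add node 6 parent=5 cost=10
7. q=(23,27) nearest=5 d=18 new=(7,11) → add node 7 parent=5 cost=10
8. q=(7,42) nearest=6 d=31 new=(5,13) → add node 8 parent=6 cost=12
9. q=(6,4) nearest=3 d=1 new=(6,4) → add node 9 parent=3 cost=5
10. q=(19,8) nearest=7 d=12 new=(9,9) → add node 10 parent=7 cost=12
11. q=(17,13) nearest=10 d=8 new=(11,11) → add node 11 parent=10 cost=14
12. q=(26,32) nearest=7 d=21 new=(9,13) → add node 12 parent=7 cost=12
13. q=(25,9) nearest=11 d=14 new=(13,9) → add node 13 parent=11 cost=16
14. q=(24,18) nearest=13 d=11 new=(15,11) → add node 14 parent=13 cost=18
15. q=(19,9) nearest=14 d=4 new=(17,9) → add node 15 parent=14 cost=20
16. q=(27,33) nearest=12 d=20 new=(11,15) → add node 16 parent=12 cost=14
17. q=(7,7) nearest=3 d=2 new=(7,7) → add node 17 parent=3 cost=6
18. q=(8,11) nearest=7 d=1 new=(8,11) → add node 18 parent=7 cost=11
19. q=(13,13) nearest=11 d=2 new=(13,13) → add node 19 parent=11 cost=16
20. q=(30,0) nearest=15 d=13 new=(19,7) → add node 20 parent=15 cost=22
21. q=(17,22) nearest=16 d=7 new=(13,17) → blocked by [12,18]×[14,24], reject

Path: 0 1 3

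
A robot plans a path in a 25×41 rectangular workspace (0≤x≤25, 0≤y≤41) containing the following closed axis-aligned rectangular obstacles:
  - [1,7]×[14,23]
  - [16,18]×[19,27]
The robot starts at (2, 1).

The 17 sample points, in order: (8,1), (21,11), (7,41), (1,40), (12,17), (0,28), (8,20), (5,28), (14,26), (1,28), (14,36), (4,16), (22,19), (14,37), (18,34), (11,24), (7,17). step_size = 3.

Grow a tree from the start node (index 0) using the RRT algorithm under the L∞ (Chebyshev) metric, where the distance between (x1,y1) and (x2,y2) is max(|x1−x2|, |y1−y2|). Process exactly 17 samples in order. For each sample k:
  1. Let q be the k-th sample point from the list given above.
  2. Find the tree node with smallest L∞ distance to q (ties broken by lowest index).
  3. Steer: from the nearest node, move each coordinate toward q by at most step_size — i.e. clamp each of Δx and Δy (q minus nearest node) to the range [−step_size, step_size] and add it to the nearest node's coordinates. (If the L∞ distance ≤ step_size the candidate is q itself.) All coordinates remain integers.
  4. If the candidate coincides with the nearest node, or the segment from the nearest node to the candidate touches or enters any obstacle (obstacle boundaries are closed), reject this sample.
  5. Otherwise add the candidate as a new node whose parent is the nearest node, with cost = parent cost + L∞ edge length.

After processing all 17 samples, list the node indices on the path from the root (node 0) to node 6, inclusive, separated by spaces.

Path: 0 1 2 3 4 5 6

1. q=(8,1) nearest=0 d=6 new=(5,1) → add node 1 parent=0 cost=3
2. q=(21,11) nearest=1 d=16 new=(8,4) → add node 2 parent=1 cost=6
3. q=(7,41) nearest=2 d=37 new=(7,7) → add node 3 parent=2 cost=9
4. q=(1,40) nearest=3 d=33 new=(4,10) → add node 4 parent=3 cost=12
5. q=(12,17) nearest=4 d=8 new=(7,13) → add node 5 parent=4 cost=15
6. q=(0,28) nearest=5 d=15 new=(4,16) → blocked by [1,7]×[14,23], reject
7. q=(8,20) nearest=5 d=7 new=(8,16) → add node 6 parent=5 cost=18
8. q=(5,28) nearest=6 d=12 new=(5,19) → blocked by [1,7]×[14,23], reject
9. q=(14,26) nearest=6 d=10 new=(11,19) → add node 7 parent=6 cost=21
10. q=(1,28) nearest=7 d=10 new=(8,22) → add node 8 parent=7 cost=24
11. q=(14,36) nearest=8 d=14 new=(11,25) → add node 9 parent=8 cost=27
12. q=(4,16) nearest=5 d=3 new=(4,16) → blocked by [1,7]×[14,23], reject
13. q=(22,19) nearest=7 d=11 new=(14,19) → add node 10 parent=7 cost=24
14. q=(14,37) nearest=9 d=12 new=(14,28) → add node 11 parent=9 cost=30
15. q=(18,34) nearest=11 d=6 new=(17,31) → add node 12 parent=11 cost=33
16. q=(11,24) nearest=9 d=1 new=(11,24) → add node 13 parent=9 cost=28
17. q=(7,17) nearest=6 d=1 new=(7,17) → blocked by [1,7]×[14,23], reject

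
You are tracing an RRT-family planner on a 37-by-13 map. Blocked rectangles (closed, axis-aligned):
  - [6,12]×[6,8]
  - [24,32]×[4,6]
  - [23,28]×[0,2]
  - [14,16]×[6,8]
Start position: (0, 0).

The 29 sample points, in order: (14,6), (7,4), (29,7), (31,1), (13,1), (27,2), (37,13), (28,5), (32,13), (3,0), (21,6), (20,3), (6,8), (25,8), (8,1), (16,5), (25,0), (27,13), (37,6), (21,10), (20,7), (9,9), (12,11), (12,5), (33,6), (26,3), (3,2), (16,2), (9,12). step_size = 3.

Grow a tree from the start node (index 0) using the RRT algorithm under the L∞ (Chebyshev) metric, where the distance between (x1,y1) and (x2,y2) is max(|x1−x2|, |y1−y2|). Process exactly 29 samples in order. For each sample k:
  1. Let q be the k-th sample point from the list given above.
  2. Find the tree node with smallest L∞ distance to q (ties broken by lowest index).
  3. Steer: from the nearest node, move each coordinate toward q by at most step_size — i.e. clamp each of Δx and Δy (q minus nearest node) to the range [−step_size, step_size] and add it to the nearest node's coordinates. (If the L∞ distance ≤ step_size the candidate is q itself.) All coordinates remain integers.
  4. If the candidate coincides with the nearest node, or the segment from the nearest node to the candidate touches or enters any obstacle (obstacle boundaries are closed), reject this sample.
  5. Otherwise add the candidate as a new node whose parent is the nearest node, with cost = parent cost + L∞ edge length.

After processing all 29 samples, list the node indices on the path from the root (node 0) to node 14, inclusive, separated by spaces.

Path: 0 1 2 3 4 5 6 14

1. q=(14,6) nearest=0 d=14 new=(3,3) → add node 1 parent=0 cost=3
2. q=(7,4) nearest=1 d=4 new=(6,4) → add node 2 parent=1 cost=6
3. q=(29,7) nearest=2 d=23 new=(9,7) → blocked by [6,12]×[6,8], reject
4. q=(31,1) nearest=2 d=25 new=(9,1) → add node 3 parent=2 cost=9
5. q=(13,1) nearest=3 d=4 new=(12,1) → add node 4 parent=3 cost=12
6. q=(27,2) nearest=4 d=15 new=(15,2) → add node 5 parent=4 cost=15
7. q=(37,13) nearest=5 d=22 new=(18,5) → add node 6 parent=5 cost=18
8. q=(28,5) nearest=6 d=10 new=(21,5) → add node 7 parent=6 cost=21
9. q=(32,13) nearest=7 d=11 new=(24,8) → add node 8 parent=7 cost=24
10. q=(3,0) nearest=0 d=3 new=(3,0) → add node 9 parent=0 cost=3
11. q=(21,6) nearest=7 d=1 new=(21,6) → add node 10 parent=7 cost=22
12. q=(20,3) nearest=6 d=2 new=(20,3) → add node 11 parent=6 cost=20
13. q=(6,8) nearest=2 d=4 new=(6,7) → blocked by [6,12]×[6,8], reject
14. q=(25,8) nearest=8 d=1 new=(25,8) → add node 12 parent=8 cost=25
15. q=(8,1) nearest=3 d=1 new=(8,1) → add node 13 parent=3 cost=10
16. q=(16,5) nearest=6 d=2 new=(16,5) → add node 14 parent=6 cost=20
17. q=(25,0) nearest=7 d=5 new=(24,2) → blocked by [23,28]×[0,2], reject
18. q=(27,13) nearest=8 d=5 new=(27,11) → add node 15 parent=8 cost=27
19. q=(37,6) nearest=15 d=10 new=(30,8) → add node 16 parent=15 cost=30
20. q=(21,10) nearest=8 d=3 new=(21,10) → add node 17 parent=8 cost=27
21. q=(20,7) nearest=10 d=1 new=(20,7) → add node 18 parent=10 cost=23
22. q=(9,9) nearest=2 d=5 new=(9,7) → blocked by [6,12]×[6,8], reject
23. q=(12,11) nearest=6 d=6 new=(15,8) → blocked by [14,16]×[6,8], reject
24. q=(12,5) nearest=5 d=3 new=(12,5) → add node 19 parent=5 cost=18
25. q=(33,6) nearest=16 d=3 new=(33,6) → add node 20 parent=16 cost=33
26. q=(26,3) nearest=7 d=5 new=(24,3) → add node 21 parent=7 cost=24
27. q=(3,2) nearest=1 d=1 new=(3,2) → add node 22 parent=1 cost=4
28. q=(16,2) nearest=5 d=1 new=(16,2) → add node 23 parent=5 cost=16
29. q=(9,12) nearest=14 d=7 new=(13,8) → blocked by [14,16]×[6,8], reject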